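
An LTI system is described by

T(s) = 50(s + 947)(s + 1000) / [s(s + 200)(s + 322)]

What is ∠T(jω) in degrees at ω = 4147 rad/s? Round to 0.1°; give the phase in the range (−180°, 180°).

-109.2°

At s = jω = j4147:
zero (s+947): 947 + j4147 → |·| = √(947²+4147²) = √18094418 ≈ 4253.8, ∠ = arctan(4147/947) ≈ 77.14°
zero (s+1000): 1000 + j4147 → |·| = √(1000²+4147²) = √18197609 ≈ 4265.9, ∠ = arctan(4147/1000) ≈ 76.44°
pole (s+200): 200 + j4147 → |·| = √(200²+4147²) = √17237609 ≈ 4151.8, ∠ = arctan(4147/200) ≈ 87.24°
pole (s+322): 322 + j4147 → |·| = √(322²+4147²) = √17301293 ≈ 4159.5, ∠ = arctan(4147/322) ≈ 85.56°
pole at origin: |s| = 4147, ∠ = 90.00° (in denominator)
∠T = 153.58° − 262.80° = -109.22°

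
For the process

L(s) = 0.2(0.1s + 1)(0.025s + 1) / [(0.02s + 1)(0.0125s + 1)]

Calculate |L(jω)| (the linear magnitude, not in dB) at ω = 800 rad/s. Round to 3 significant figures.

At ω = 800 rad/s:
zero (1 + j800·0.1) = 1 + j80 → |·| ≈ 80.006, ∠ ≈ 89.28°
zero (1 + j800·0.025) = 1 + j20 → |·| ≈ 20.025, ∠ ≈ 87.14°
pole (1 + j800·0.02) = 1 + j16 → |·| ≈ 16.031, ∠ ≈ 86.42°
pole (1 + j800·0.0125) = 1 + j10 → |·| ≈ 10.05, ∠ ≈ 84.29°
|L| = 0.2 · 80.006 · 20.025 / (16.031 · 10.05) ≈ 1.9888

1.99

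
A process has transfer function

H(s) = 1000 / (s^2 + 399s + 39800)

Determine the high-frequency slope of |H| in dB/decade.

Each pole contributes −20 dB/decade at high frequency; each zero contributes +20 dB/decade.
Net: 0 zero(s) − 2 pole(s) → -40 dB/decade.

-40 dB/decade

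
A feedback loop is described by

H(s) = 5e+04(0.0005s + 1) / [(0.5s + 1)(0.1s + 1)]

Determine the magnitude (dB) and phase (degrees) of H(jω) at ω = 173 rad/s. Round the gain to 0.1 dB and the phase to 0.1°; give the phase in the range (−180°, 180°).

At ω = 173 rad/s:
zero (1 + j173·0.0005) = 1 + j0.0865 → |·| ≈ 1.0037, ∠ ≈ 4.94°
pole (1 + j173·0.5) = 1 + j86.5 → |·| ≈ 86.506, ∠ ≈ 89.34°
pole (1 + j173·0.1) = 1 + j17.3 → |·| ≈ 17.329, ∠ ≈ 86.69°
|H| = 5e+04 · 1.0037 / (86.506 · 17.329) ≈ 33.478
Gain = 20 log₁₀(33.478) ≈ 30.50 dB
∠H = (4.94°) − (89.34° + 86.69°) = -171.09°

30.5 dB, -171.1°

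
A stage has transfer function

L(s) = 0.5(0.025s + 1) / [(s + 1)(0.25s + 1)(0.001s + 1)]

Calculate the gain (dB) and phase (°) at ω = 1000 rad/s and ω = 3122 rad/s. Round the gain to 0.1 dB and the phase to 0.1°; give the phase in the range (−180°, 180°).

At ω = 1000 rad/s:
zero (1 + j1000·0.025) = 1 + j25 → |·| ≈ 25.02, ∠ ≈ 87.71°
pole (1 + j1000·1) = 1 + j1000 → |·| ≈ 1000, ∠ ≈ 89.94°
pole (1 + j1000·0.25) = 1 + j250 → |·| ≈ 250, ∠ ≈ 89.77°
pole (1 + j1000·0.001) = 1 + j1 → |·| ≈ 1.4142, ∠ ≈ 45.00°
|L| = 0.5 · 25.02 / (1000 · 250 · 1.4142) ≈ 3.5384e-05
Gain = 20 log₁₀(3.5384e-05) ≈ -89.02 dB
∠L = (87.71°) − (89.94° + 89.77° + 45.00°) = -137.00°

At ω = 3122 rad/s:
zero (1 + j3122·0.025) = 1 + j78.05 → |·| ≈ 78.056, ∠ ≈ 89.27°
pole (1 + j3122·1) = 1 + j3122 → |·| ≈ 3122, ∠ ≈ 89.98°
pole (1 + j3122·0.25) = 1 + j780.5 → |·| ≈ 780.5, ∠ ≈ 89.93°
pole (1 + j3122·0.001) = 1 + j3.122 → |·| ≈ 3.2782, ∠ ≈ 72.24°
|L| = 0.5 · 78.056 / (3122 · 780.5 · 3.2782) ≈ 4.8858e-06
Gain = 20 log₁₀(4.8858e-06) ≈ -106.22 dB
∠L = (89.27°) − (89.98° + 89.93° + 72.24°) = -162.88°

ω = 1000: -89.0 dB, -137.0°; ω = 3122: -106.2 dB, -162.9°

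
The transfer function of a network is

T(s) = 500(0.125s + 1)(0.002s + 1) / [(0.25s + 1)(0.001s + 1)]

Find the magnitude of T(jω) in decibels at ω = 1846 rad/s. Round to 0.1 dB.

53.2 dB

At ω = 1846 rad/s:
zero (1 + j1846·0.125) = 1 + j230.75 → |·| ≈ 230.75, ∠ ≈ 89.75°
zero (1 + j1846·0.002) = 1 + j3.692 → |·| ≈ 3.825, ∠ ≈ 74.84°
pole (1 + j1846·0.25) = 1 + j461.5 → |·| ≈ 461.5, ∠ ≈ 89.88°
pole (1 + j1846·0.001) = 1 + j1.846 → |·| ≈ 2.0995, ∠ ≈ 61.56°
|T| = 500 · 230.75 · 3.825 / (461.5 · 2.0995) ≈ 455.47
Gain = 20 log₁₀(455.47) ≈ 53.17 dB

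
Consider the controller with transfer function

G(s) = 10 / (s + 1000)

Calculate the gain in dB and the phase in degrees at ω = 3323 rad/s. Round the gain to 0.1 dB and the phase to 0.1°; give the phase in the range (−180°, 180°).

Substitute s = j3323:
Numerator: 10 = 10 + j0
Denominator: (j3323) + 1000 = 1000 + j3323
|N| = √(10² + 0²) ≈ 10, ∠N ≈ 0.00°
|D| = √(1000² + 3323²) ≈ 3470.2, ∠D ≈ 73.25°
|G| = 10 / 3470.2 ≈ 0.0028817
Gain = 20 log₁₀(0.0028817) ≈ -50.81 dB
∠G = 0.00° − 73.25° = -73.25°

-50.8 dB, -73.3°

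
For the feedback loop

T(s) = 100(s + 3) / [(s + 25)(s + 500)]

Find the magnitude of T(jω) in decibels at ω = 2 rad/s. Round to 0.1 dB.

-30.8 dB

At s = jω = j2:
zero (s+3): 3 + j2 → |·| = √(3²+2²) = √13 ≈ 3.6056, ∠ = arctan(2/3) ≈ 33.69°
pole (s+25): 25 + j2 → |·| = √(25²+2²) = √629 ≈ 25.08, ∠ = arctan(2/25) ≈ 4.57°
pole (s+500): 500 + j2 → |·| = √(500²+2²) = √250004 ≈ 500, ∠ = arctan(2/500) ≈ 0.23°
|T| = 100 · 3.6056 / 12540 ≈ 0.028753
Gain = 20 log₁₀(0.028753) ≈ -30.83 dB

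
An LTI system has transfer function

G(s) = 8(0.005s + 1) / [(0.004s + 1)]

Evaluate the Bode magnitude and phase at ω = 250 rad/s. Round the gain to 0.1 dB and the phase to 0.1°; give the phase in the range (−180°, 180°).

19.1 dB, 6.3°

At ω = 250 rad/s:
zero (1 + j250·0.005) = 1 + j1.25 → |·| ≈ 1.6008, ∠ ≈ 51.34°
pole (1 + j250·0.004) = 1 + j1 → |·| ≈ 1.4142, ∠ ≈ 45.00°
|G| = 8 · 1.6008 / (1.4142) ≈ 9.0556
Gain = 20 log₁₀(9.0556) ≈ 19.14 dB
∠G = (51.34°) − (45.00°) = 6.34°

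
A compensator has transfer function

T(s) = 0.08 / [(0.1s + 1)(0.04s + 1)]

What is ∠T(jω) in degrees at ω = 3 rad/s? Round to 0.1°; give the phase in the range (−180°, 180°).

-23.5°

At ω = 3 rad/s:
pole (1 + j3·0.1) = 1 + j0.3 → |·| ≈ 1.044, ∠ ≈ 16.70°
pole (1 + j3·0.04) = 1 + j0.12 → |·| ≈ 1.0072, ∠ ≈ 6.84°
∠T = (0°) − (16.70° + 6.84°) = -23.54°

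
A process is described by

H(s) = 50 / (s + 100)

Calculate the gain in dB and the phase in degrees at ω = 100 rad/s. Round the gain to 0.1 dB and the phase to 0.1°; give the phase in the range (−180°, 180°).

At s = jω = j100:
pole (s+100): 100 + j100 → |·| = √(100²+100²) = √20000 ≈ 141.42, ∠ = arctan(100/100) ≈ 45.00°
|H| = 50 / 141.42 ≈ 0.35356
Gain = 20 log₁₀(0.35356) ≈ -9.03 dB
∠H = 0.00° − 45.00° = -45.00°

-9.0 dB, -45.0°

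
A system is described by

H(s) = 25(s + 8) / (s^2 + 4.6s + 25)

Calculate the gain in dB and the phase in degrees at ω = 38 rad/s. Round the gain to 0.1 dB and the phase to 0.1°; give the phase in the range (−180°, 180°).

At s = jω = j38:
zero (s+8): 8 + j38 → |·| = √(8²+38²) = √1508 ≈ 38.833, ∠ = arctan(38/8) ≈ 78.11°
quadratic: (j38)² + 4.6·j38 + 25 = -1419 + j174.8 → |·| ≈ 1429.7, ∠ ≈ 172.98°
|H| = 25 · 38.833 / 1429.7 ≈ 0.67904
Gain = 20 log₁₀(0.67904) ≈ -3.36 dB
∠H = 78.11° − 172.98° = -94.87°

-3.4 dB, -94.9°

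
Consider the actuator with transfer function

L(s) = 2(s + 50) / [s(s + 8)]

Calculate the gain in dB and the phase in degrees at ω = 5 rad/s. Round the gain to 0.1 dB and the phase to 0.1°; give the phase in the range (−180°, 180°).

6.6 dB, -116.3°

At s = jω = j5:
zero (s+50): 50 + j5 → |·| = √(50²+5²) = √2525 ≈ 50.249, ∠ = arctan(5/50) ≈ 5.71°
pole (s+8): 8 + j5 → |·| = √(8²+5²) = √89 ≈ 9.434, ∠ = arctan(5/8) ≈ 32.01°
pole at origin: |s| = 5, ∠ = 90.00° (in denominator)
|L| = 2 · 50.249 / 47.17 ≈ 2.1305
Gain = 20 log₁₀(2.1305) ≈ 6.57 dB
∠L = 5.71° − 122.01° = -116.30°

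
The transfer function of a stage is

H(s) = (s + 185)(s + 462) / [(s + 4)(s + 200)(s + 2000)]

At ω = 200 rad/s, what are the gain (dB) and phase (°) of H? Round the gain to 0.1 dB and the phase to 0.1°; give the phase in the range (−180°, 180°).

-58.4 dB, -68.9°

At s = jω = j200:
zero (s+185): 185 + j200 → |·| = √(185²+200²) = √74225 ≈ 272.44, ∠ = arctan(200/185) ≈ 47.23°
zero (s+462): 462 + j200 → |·| = √(462²+200²) = √253444 ≈ 503.43, ∠ = arctan(200/462) ≈ 23.41°
pole (s+4): 4 + j200 → |·| = √(4²+200²) = √40016 ≈ 200.04, ∠ = arctan(200/4) ≈ 88.85°
pole (s+200): 200 + j200 → |·| = √(200²+200²) = √80000 ≈ 282.84, ∠ = arctan(200/200) ≈ 45.00°
pole (s+2000): 2000 + j200 → |·| = √(2000²+200²) = √4040000 ≈ 2010, ∠ = arctan(200/2000) ≈ 5.71°
|H| = 1 · 1.3715e+05 / 1.1372e+08 ≈ 0.001206
Gain = 20 log₁₀(0.001206) ≈ -58.37 dB
∠H = 70.64° − 139.56° = -68.92°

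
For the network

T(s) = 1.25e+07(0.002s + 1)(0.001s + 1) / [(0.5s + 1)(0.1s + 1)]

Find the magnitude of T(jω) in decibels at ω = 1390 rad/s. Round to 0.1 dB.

At ω = 1390 rad/s:
zero (1 + j1390·0.002) = 1 + j2.78 → |·| ≈ 2.9544, ∠ ≈ 70.22°
zero (1 + j1390·0.001) = 1 + j1.39 → |·| ≈ 1.7123, ∠ ≈ 54.27°
pole (1 + j1390·0.5) = 1 + j695 → |·| ≈ 695, ∠ ≈ 89.92°
pole (1 + j1390·0.1) = 1 + j139 → |·| ≈ 139, ∠ ≈ 89.59°
|T| = 1.25e+07 · 2.9544 · 1.7123 / (695 · 139) ≈ 654.58
Gain = 20 log₁₀(654.58) ≈ 56.32 dB

56.3 dB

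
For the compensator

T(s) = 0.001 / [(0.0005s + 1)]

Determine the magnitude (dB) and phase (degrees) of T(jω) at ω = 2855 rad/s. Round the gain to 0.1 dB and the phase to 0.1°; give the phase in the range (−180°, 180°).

-64.8 dB, -55.0°

At ω = 2855 rad/s:
pole (1 + j2855·0.0005) = 1 + j1.4275 → |·| ≈ 1.7429, ∠ ≈ 54.99°
|T| = 0.001 · 1 / (1.7429) ≈ 0.00057376
Gain = 20 log₁₀(0.00057376) ≈ -64.83 dB
∠T = (0°) − (54.99°) = -54.99°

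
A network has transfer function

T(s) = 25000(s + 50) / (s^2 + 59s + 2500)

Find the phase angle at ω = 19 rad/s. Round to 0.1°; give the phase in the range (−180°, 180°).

-6.9°

At s = jω = j19:
zero (s+50): 50 + j19 → |·| = √(50²+19²) = √2861 ≈ 53.488, ∠ = arctan(19/50) ≈ 20.81°
quadratic: (j19)² + 59·j19 + 2500 = 2139 + j1121 → |·| ≈ 2414.9, ∠ ≈ 27.66°
∠T = 20.81° − 27.66° = -6.85°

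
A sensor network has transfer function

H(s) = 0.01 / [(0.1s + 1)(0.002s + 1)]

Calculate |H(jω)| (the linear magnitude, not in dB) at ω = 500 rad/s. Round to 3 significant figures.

0.000141

At ω = 500 rad/s:
pole (1 + j500·0.1) = 1 + j50 → |·| ≈ 50.01, ∠ ≈ 88.85°
pole (1 + j500·0.002) = 1 + j1 → |·| ≈ 1.4142, ∠ ≈ 45.00°
|H| = 0.01 · 1 / (50.01 · 1.4142) ≈ 0.00014139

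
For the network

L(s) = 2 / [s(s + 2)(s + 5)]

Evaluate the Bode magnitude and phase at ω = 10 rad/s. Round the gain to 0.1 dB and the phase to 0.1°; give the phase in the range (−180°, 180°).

At s = jω = j10:
pole (s+2): 2 + j10 → |·| = √(2²+10²) = √104 ≈ 10.198, ∠ = arctan(10/2) ≈ 78.69°
pole (s+5): 5 + j10 → |·| = √(5²+10²) = √125 ≈ 11.18, ∠ = arctan(10/5) ≈ 63.43°
pole at origin: |s| = 10, ∠ = 90.00° (in denominator)
|L| = 2 / 1140.1 ≈ 0.0017542
Gain = 20 log₁₀(0.0017542) ≈ -55.12 dB
∠L = 0.00° − 232.12° = -232.12° ≡ 127.88° (principal value)

-55.1 dB, 127.9°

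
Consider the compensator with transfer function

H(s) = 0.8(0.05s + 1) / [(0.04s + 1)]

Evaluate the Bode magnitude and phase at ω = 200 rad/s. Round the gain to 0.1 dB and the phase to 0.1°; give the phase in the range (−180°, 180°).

At ω = 200 rad/s:
zero (1 + j200·0.05) = 1 + j10 → |·| ≈ 10.05, ∠ ≈ 84.29°
pole (1 + j200·0.04) = 1 + j8 → |·| ≈ 8.0623, ∠ ≈ 82.87°
|H| = 0.8 · 10.05 / (8.0623) ≈ 0.99723
Gain = 20 log₁₀(0.99723) ≈ -0.02 dB
∠H = (84.29°) − (82.87°) = 1.42°

-0.0 dB, 1.4°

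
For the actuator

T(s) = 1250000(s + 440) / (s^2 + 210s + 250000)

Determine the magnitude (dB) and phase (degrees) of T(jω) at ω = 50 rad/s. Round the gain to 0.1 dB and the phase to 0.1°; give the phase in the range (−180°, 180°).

67.0 dB, 4.1°

At s = jω = j50:
zero (s+440): 440 + j50 → |·| = √(440²+50²) = √196100 ≈ 442.83, ∠ = arctan(50/440) ≈ 6.48°
quadratic: (j50)² + 210·j50 + 250000 = 247500 + j10500 → |·| ≈ 2.4772e+05, ∠ ≈ 2.43°
|T| = 1250000 · 442.83 / 2.4772e+05 ≈ 2234.5
Gain = 20 log₁₀(2234.5) ≈ 66.98 dB
∠T = 6.48° − 2.43° = 4.05°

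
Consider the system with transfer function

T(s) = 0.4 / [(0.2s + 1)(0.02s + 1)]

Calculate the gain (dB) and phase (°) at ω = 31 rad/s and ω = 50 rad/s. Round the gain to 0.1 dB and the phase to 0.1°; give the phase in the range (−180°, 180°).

ω = 31: -25.3 dB, -112.6°; ω = 50: -31.0 dB, -129.3°

At ω = 31 rad/s:
pole (1 + j31·0.2) = 1 + j6.2 → |·| ≈ 6.2801, ∠ ≈ 80.84°
pole (1 + j31·0.02) = 1 + j0.62 → |·| ≈ 1.1766, ∠ ≈ 31.80°
|T| = 0.4 · 1 / (6.2801 · 1.1766) ≈ 0.054133
Gain = 20 log₁₀(0.054133) ≈ -25.33 dB
∠T = (0°) − (80.84° + 31.80°) = -112.64°

At ω = 50 rad/s:
pole (1 + j50·0.2) = 1 + j10 → |·| ≈ 10.05, ∠ ≈ 84.29°
pole (1 + j50·0.02) = 1 + j1 → |·| ≈ 1.4142, ∠ ≈ 45.00°
|T| = 0.4 · 1 / (10.05 · 1.4142) ≈ 0.028144
Gain = 20 log₁₀(0.028144) ≈ -31.01 dB
∠T = (0°) − (84.29° + 45.00°) = -129.29°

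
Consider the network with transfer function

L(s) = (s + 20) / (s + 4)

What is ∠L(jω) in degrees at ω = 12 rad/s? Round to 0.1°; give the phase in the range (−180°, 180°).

-40.6°

Substitute s = j12:
Numerator: (j12) + 20 = 20 + j12
Denominator: (j12) + 4 = 4 + j12
|N| = √(20² + 12²) ≈ 23.324, ∠N ≈ 30.96°
|D| = √(4² + 12²) ≈ 12.649, ∠D ≈ 71.57°
∠L = 30.96° − 71.57° = -40.61°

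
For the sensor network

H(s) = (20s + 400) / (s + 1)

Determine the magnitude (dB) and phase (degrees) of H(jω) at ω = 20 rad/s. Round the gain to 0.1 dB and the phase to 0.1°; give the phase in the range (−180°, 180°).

Substitute s = j20:
Numerator: 20(j20) + 400 = 400 + j400
Denominator: (j20) + 1 = 1 + j20
|N| = √(400² + 400²) ≈ 565.69, ∠N ≈ 45.00°
|D| = √(1² + 20²) ≈ 20.025, ∠D ≈ 87.14°
|H| = 565.69 / 20.025 ≈ 28.249
Gain = 20 log₁₀(28.249) ≈ 29.02 dB
∠H = 45.00° − 87.14° = -42.14°

29.0 dB, -42.1°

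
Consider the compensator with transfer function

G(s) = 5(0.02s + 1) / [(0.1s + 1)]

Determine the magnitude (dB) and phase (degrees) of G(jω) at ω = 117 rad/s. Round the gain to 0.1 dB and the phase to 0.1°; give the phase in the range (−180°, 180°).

0.7 dB, -18.3°

At ω = 117 rad/s:
zero (1 + j117·0.02) = 1 + j2.34 → |·| ≈ 2.5447, ∠ ≈ 66.86°
pole (1 + j117·0.1) = 1 + j11.7 → |·| ≈ 11.743, ∠ ≈ 85.11°
|G| = 5 · 2.5447 / (11.743) ≈ 1.0835
Gain = 20 log₁₀(1.0835) ≈ 0.70 dB
∠G = (66.86°) − (85.11°) = -18.25°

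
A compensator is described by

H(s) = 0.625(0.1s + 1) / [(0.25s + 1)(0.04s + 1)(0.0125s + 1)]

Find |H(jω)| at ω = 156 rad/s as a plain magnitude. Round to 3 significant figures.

0.0181

At ω = 156 rad/s:
zero (1 + j156·0.1) = 1 + j15.6 → |·| ≈ 15.632, ∠ ≈ 86.33°
pole (1 + j156·0.25) = 1 + j39 → |·| ≈ 39.013, ∠ ≈ 88.53°
pole (1 + j156·0.04) = 1 + j6.24 → |·| ≈ 6.3196, ∠ ≈ 80.90°
pole (1 + j156·0.0125) = 1 + j1.95 → |·| ≈ 2.1915, ∠ ≈ 62.85°
|H| = 0.625 · 15.632 / (39.013 · 6.3196 · 2.1915) ≈ 0.018082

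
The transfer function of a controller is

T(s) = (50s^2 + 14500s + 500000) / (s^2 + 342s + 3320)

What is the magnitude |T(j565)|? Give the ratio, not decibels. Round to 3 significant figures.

Substitute s = j565:
Numerator: 50(j565)^2 + 14500(j565) + 500000 = -15461250 + j8192500
Denominator: (j565)^2 + 342(j565) + 3320 = -315905 + j193230
|N| = √(15461250² + 8192500²) ≈ 1.7498e+07, ∠N ≈ 152.08°
|D| = √(315905² + 193230²) ≈ 3.7032e+05, ∠D ≈ 148.55°
|T| = 1.7498e+07 / 3.7032e+05 ≈ 47.251

47.3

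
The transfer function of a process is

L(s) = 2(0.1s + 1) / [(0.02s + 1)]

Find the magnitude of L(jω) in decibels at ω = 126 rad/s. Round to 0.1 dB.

19.4 dB

At ω = 126 rad/s:
zero (1 + j126·0.1) = 1 + j12.6 → |·| ≈ 12.64, ∠ ≈ 85.46°
pole (1 + j126·0.02) = 1 + j2.52 → |·| ≈ 2.7112, ∠ ≈ 68.36°
|L| = 2 · 12.64 / (2.7112) ≈ 9.3243
Gain = 20 log₁₀(9.3243) ≈ 19.39 dB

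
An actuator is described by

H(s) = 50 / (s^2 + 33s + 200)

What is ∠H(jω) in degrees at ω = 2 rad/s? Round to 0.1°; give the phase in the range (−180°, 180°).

-18.6°

Substitute s = j2:
Numerator: 50 = 50 + j0
Denominator: (j2)^2 + 33(j2) + 200 = 196 + j66
|N| = √(50² + 0²) ≈ 50, ∠N ≈ 0.00°
|D| = √(196² + 66²) ≈ 206.81, ∠D ≈ 18.61°
∠H = 0.00° − 18.61° = -18.61°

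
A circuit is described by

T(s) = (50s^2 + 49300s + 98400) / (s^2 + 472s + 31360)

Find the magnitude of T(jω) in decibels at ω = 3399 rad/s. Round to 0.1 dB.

34.3 dB

Substitute s = j3399:
Numerator: 50(j3399)^2 + 49300(j3399) + 98400 = -577561650 + j167570700
Denominator: (j3399)^2 + 472(j3399) + 31360 = -11521841 + j1604328
|N| = √(577561650² + 167570700²) ≈ 6.0138e+08, ∠N ≈ 163.82°
|D| = √(11521841² + 1604328²) ≈ 1.1633e+07, ∠D ≈ 172.07°
|T| = 6.0138e+08 / 1.1633e+07 ≈ 51.696
Gain = 20 log₁₀(51.696) ≈ 34.27 dB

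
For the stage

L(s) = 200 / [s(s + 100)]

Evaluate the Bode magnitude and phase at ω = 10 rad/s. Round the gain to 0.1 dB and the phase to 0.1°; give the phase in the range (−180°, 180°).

-14.0 dB, -95.7°

At s = jω = j10:
pole (s+100): 100 + j10 → |·| = √(100²+10²) = √10100 ≈ 100.5, ∠ = arctan(10/100) ≈ 5.71°
pole at origin: |s| = 10, ∠ = 90.00° (in denominator)
|L| = 200 / 1005 ≈ 0.199
Gain = 20 log₁₀(0.199) ≈ -14.02 dB
∠L = 0.00° − 95.71° = -95.71°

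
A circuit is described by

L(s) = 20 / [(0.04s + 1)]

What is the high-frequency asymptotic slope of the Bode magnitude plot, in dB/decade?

-20 dB/decade

Each pole contributes −20 dB/decade at high frequency; each zero contributes +20 dB/decade.
Net: 0 zero(s) − 1 pole(s) → -20 dB/decade.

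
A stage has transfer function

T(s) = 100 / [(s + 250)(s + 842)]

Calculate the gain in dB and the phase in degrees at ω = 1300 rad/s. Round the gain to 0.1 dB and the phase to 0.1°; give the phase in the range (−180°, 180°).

-86.2 dB, -136.2°

At s = jω = j1300:
pole (s+250): 250 + j1300 → |·| = √(250²+1300²) = √1752500 ≈ 1323.8, ∠ = arctan(1300/250) ≈ 79.11°
pole (s+842): 842 + j1300 → |·| = √(842²+1300²) = √2398964 ≈ 1548.9, ∠ = arctan(1300/842) ≈ 57.07°
|T| = 100 / 2.0504e+06 ≈ 4.8771e-05
Gain = 20 log₁₀(4.8771e-05) ≈ -86.24 dB
∠T = 0.00° − 136.18° = -136.18°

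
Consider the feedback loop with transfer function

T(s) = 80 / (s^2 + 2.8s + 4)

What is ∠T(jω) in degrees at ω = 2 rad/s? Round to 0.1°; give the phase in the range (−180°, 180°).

At s = jω = j2:
quadratic: (j2)² + 2.8·j2 + 4 = 0 + j5.6 → |·| ≈ 5.6, ∠ ≈ 90.00°
∠T = 0.00° − 90.00° = -90.00°

-90.0°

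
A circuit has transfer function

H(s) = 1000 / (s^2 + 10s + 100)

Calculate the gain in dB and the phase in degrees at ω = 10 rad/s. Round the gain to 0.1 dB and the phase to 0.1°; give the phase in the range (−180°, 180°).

At s = jω = j10:
quadratic: (j10)² + 10·j10 + 100 = 0 + j100 → |·| ≈ 100, ∠ ≈ 90.00°
|H| = 1000 / 100 ≈ 10
Gain = 20 log₁₀(10) ≈ 20.00 dB
∠H = 0.00° − 90.00° = -90.00°

20.0 dB, -90.0°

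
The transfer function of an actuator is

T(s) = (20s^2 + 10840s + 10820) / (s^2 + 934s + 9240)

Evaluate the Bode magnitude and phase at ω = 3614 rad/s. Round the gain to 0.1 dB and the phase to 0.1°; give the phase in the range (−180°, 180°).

Substitute s = j3614:
Numerator: 20(j3614)^2 + 10840(j3614) + 10820 = -261209100 + j39175760
Denominator: (j3614)^2 + 934(j3614) + 9240 = -13051756 + j3375476
|N| = √(261209100² + 39175760²) ≈ 2.6413e+08, ∠N ≈ 171.47°
|D| = √(13051756² + 3375476²) ≈ 1.3481e+07, ∠D ≈ 165.50°
|T| = 2.6413e+08 / 1.3481e+07 ≈ 19.593
Gain = 20 log₁₀(19.593) ≈ 25.84 dB
∠T = 171.47° − 165.50° = 5.97°

25.8 dB, 6.0°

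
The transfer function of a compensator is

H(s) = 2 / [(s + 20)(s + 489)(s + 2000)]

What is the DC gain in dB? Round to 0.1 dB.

H(0) = 2 / (20·489·2000) ≈ 1.0225e-07
20 log₁₀(1.0225e-07) ≈ -139.81 dB

-139.8 dB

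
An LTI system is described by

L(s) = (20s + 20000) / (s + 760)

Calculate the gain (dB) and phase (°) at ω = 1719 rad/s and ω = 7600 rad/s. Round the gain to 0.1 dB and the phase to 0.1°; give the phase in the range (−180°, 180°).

ω = 1719: 26.5 dB, -6.3°; ω = 7600: 26.1 dB, -1.8°

Substitute s = j1719:
Numerator: 20(j1719) + 20000 = 20000 + j34380
Denominator: (j1719) + 760 = 760 + j1719
|N| = √(20000² + 34380²) ≈ 39774, ∠N ≈ 59.81°
|D| = √(760² + 1719²) ≈ 1879.5, ∠D ≈ 66.15°
|L| = 39774 / 1879.5 ≈ 21.162
Gain = 20 log₁₀(21.162) ≈ 26.51 dB
∠L = 59.81° − 66.15° = -6.34°

Substitute s = j7600:
Numerator: 20(j7600) + 20000 = 20000 + j152000
Denominator: (j7600) + 760 = 760 + j7600
|N| = √(20000² + 152000²) ≈ 1.5331e+05, ∠N ≈ 82.50°
|D| = √(760² + 7600²) ≈ 7637.9, ∠D ≈ 84.29°
|L| = 1.5331e+05 / 7637.9 ≈ 20.072
Gain = 20 log₁₀(20.072) ≈ 26.05 dB
∠L = 82.50° − 84.29° = -1.79°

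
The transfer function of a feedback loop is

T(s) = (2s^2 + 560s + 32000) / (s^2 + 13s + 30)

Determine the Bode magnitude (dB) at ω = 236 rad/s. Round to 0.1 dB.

8.8 dB

Substitute s = j236:
Numerator: 2(j236)^2 + 560(j236) + 32000 = -79392 + j132160
Denominator: (j236)^2 + 13(j236) + 30 = -55666 + j3068
|N| = √(79392² + 132160²) ≈ 1.5417e+05, ∠N ≈ 120.99°
|D| = √(55666² + 3068²) ≈ 55750, ∠D ≈ 176.85°
|T| = 1.5417e+05 / 55750 ≈ 2.7654
Gain = 20 log₁₀(2.7654) ≈ 8.84 dB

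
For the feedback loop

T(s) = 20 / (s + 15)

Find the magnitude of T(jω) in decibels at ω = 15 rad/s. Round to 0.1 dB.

-0.5 dB

At s = jω = j15:
pole (s+15): 15 + j15 → |·| = √(15²+15²) = √450 ≈ 21.213, ∠ = arctan(15/15) ≈ 45.00°
|T| = 20 / 21.213 ≈ 0.94282
Gain = 20 log₁₀(0.94282) ≈ -0.51 dB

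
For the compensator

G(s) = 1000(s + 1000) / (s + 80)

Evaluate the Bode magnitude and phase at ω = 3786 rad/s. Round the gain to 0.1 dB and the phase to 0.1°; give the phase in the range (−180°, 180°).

At s = jω = j3786:
zero (s+1000): 1000 + j3786 → |·| = √(1000²+3786²) = √15333796 ≈ 3915.8, ∠ = arctan(3786/1000) ≈ 75.20°
pole (s+80): 80 + j3786 → |·| = √(80²+3786²) = √14340196 ≈ 3786.8, ∠ = arctan(3786/80) ≈ 88.79°
|G| = 1000 · 3915.8 / 3786.8 ≈ 1034.1
Gain = 20 log₁₀(1034.1) ≈ 60.29 dB
∠G = 75.20° − 88.79° = -13.59°

60.3 dB, -13.6°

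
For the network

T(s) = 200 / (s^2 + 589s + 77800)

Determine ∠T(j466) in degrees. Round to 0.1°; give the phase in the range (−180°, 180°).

Substitute s = j466:
Numerator: 200 = 200 + j0
Denominator: (j466)^2 + 589(j466) + 77800 = -139356 + j274474
|N| = √(200² + 0²) ≈ 200, ∠N ≈ 0.00°
|D| = √(139356² + 274474²) ≈ 3.0782e+05, ∠D ≈ 116.92°
∠T = 0.00° − 116.92° = -116.92°

-116.9°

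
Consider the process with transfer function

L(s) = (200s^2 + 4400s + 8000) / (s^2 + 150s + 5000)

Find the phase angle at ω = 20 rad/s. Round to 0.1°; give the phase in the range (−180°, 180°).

Substitute s = j20:
Numerator: 200(j20)^2 + 4400(j20) + 8000 = -72000 + j88000
Denominator: (j20)^2 + 150(j20) + 5000 = 4600 + j3000
|N| = √(72000² + 88000²) ≈ 1.137e+05, ∠N ≈ 129.29°
|D| = √(4600² + 3000²) ≈ 5491.8, ∠D ≈ 33.11°
∠L = 129.29° − 33.11° = 96.18°

96.2°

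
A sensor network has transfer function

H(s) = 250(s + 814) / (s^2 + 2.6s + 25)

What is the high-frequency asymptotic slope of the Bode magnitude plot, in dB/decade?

-20 dB/decade

Each pole contributes −20 dB/decade at high frequency; each zero contributes +20 dB/decade.
Net: 1 zero(s) − 2 pole(s) → -20 dB/decade.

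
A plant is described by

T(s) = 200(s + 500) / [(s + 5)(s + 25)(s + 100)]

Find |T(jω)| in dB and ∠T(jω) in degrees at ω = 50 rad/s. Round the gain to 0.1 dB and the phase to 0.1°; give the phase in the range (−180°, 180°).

-9.9 dB, -168.6°

At s = jω = j50:
zero (s+500): 500 + j50 → |·| = √(500²+50²) = √252500 ≈ 502.49, ∠ = arctan(50/500) ≈ 5.71°
pole (s+5): 5 + j50 → |·| = √(5²+50²) = √2525 ≈ 50.249, ∠ = arctan(50/5) ≈ 84.29°
pole (s+25): 25 + j50 → |·| = √(25²+50²) = √3125 ≈ 55.902, ∠ = arctan(50/25) ≈ 63.43°
pole (s+100): 100 + j50 → |·| = √(100²+50²) = √12500 ≈ 111.8, ∠ = arctan(50/100) ≈ 26.57°
|T| = 200 · 502.49 / 3.1405e+05 ≈ 0.32001
Gain = 20 log₁₀(0.32001) ≈ -9.90 dB
∠T = 5.71° − 174.29° = -168.58°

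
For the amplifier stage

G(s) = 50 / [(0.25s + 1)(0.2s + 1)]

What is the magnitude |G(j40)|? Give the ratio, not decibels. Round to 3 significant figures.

At ω = 40 rad/s:
pole (1 + j40·0.25) = 1 + j10 → |·| ≈ 10.05, ∠ ≈ 84.29°
pole (1 + j40·0.2) = 1 + j8 → |·| ≈ 8.0623, ∠ ≈ 82.87°
|G| = 50 · 1 / (10.05 · 8.0623) ≈ 0.61708

0.617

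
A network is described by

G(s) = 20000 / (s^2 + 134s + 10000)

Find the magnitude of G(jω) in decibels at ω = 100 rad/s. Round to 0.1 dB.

At s = jω = j100:
quadratic: (j100)² + 134·j100 + 10000 = 0 + j13400 → |·| ≈ 13400, ∠ ≈ 90.00°
|G| = 20000 / 13400 ≈ 1.4925
Gain = 20 log₁₀(1.4925) ≈ 3.48 dB

3.5 dB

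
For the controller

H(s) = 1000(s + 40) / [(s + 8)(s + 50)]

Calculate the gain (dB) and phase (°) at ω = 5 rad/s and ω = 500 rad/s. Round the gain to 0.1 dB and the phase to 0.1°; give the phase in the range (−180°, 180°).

At s = jω = j5:
zero (s+40): 40 + j5 → |·| = √(40²+5²) = √1625 ≈ 40.311, ∠ = arctan(5/40) ≈ 7.13°
pole (s+8): 8 + j5 → |·| = √(8²+5²) = √89 ≈ 9.434, ∠ = arctan(5/8) ≈ 32.01°
pole (s+50): 50 + j5 → |·| = √(50²+5²) = √2525 ≈ 50.249, ∠ = arctan(5/50) ≈ 5.71°
|H| = 1000 · 40.311 / 474.05 ≈ 85.035
Gain = 20 log₁₀(85.035) ≈ 38.59 dB
∠H = 7.13° − 37.72° = -30.59°

At s = jω = j500:
zero (s+40): 40 + j500 → |·| = √(40²+500²) = √251600 ≈ 501.6, ∠ = arctan(500/40) ≈ 85.43°
pole (s+8): 8 + j500 → |·| = √(8²+500²) = √250064 ≈ 500.06, ∠ = arctan(500/8) ≈ 89.08°
pole (s+50): 50 + j500 → |·| = √(50²+500²) = √252500 ≈ 502.49, ∠ = arctan(500/50) ≈ 84.29°
|H| = 1000 · 501.6 / 2.5128e+05 ≈ 1.9962
Gain = 20 log₁₀(1.9962) ≈ 6.00 dB
∠H = 85.43° − 173.37° = -87.94°

ω = 5: 38.6 dB, -30.6°; ω = 500: 6.0 dB, -87.9°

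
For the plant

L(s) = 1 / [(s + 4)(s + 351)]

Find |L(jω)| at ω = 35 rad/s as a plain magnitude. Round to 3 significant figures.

8.05e-05

At s = jω = j35:
pole (s+4): 4 + j35 → |·| = √(4²+35²) = √1241 ≈ 35.228, ∠ = arctan(35/4) ≈ 83.48°
pole (s+351): 351 + j35 → |·| = √(351²+35²) = √124426 ≈ 352.74, ∠ = arctan(35/351) ≈ 5.69°
|L| = 1 / 12426 ≈ 8.0476e-05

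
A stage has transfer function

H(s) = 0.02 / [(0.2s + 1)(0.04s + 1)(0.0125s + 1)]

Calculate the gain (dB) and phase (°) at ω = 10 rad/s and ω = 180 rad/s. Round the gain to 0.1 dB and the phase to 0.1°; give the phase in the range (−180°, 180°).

At ω = 10 rad/s:
pole (1 + j10·0.2) = 1 + j2 → |·| ≈ 2.2361, ∠ ≈ 63.43°
pole (1 + j10·0.04) = 1 + j0.4 → |·| ≈ 1.077, ∠ ≈ 21.80°
pole (1 + j10·0.0125) = 1 + j0.125 → |·| ≈ 1.0078, ∠ ≈ 7.13°
|H| = 0.02 · 1 / (2.2361 · 1.077 · 1.0078) ≈ 0.0082404
Gain = 20 log₁₀(0.0082404) ≈ -41.68 dB
∠H = (0°) − (63.43° + 21.80° + 7.13°) = -92.36°

At ω = 180 rad/s:
pole (1 + j180·0.2) = 1 + j36 → |·| ≈ 36.014, ∠ ≈ 88.41°
pole (1 + j180·0.04) = 1 + j7.2 → |·| ≈ 7.2691, ∠ ≈ 82.09°
pole (1 + j180·0.0125) = 1 + j2.25 → |·| ≈ 2.4622, ∠ ≈ 66.04°
|H| = 0.02 · 1 / (36.014 · 7.2691 · 2.4622) ≈ 3.1028e-05
Gain = 20 log₁₀(3.1028e-05) ≈ -90.16 dB
∠H = (0°) − (88.41° + 82.09° + 66.04°) = -236.54° ≡ 123.46° (principal value)

ω = 10: -41.7 dB, -92.4°; ω = 180: -90.2 dB, 123.5°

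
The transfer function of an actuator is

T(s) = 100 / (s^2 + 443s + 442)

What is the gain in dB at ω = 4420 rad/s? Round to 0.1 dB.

-105.9 dB

Substitute s = j4420:
Numerator: 100 = 100 + j0
Denominator: (j4420)^2 + 443(j4420) + 442 = -19535958 + j1958060
|N| = √(100² + 0²) ≈ 100, ∠N ≈ 0.00°
|D| = √(19535958² + 1958060²) ≈ 1.9634e+07, ∠D ≈ 174.28°
|T| = 100 / 1.9634e+07 ≈ 5.0932e-06
Gain = 20 log₁₀(5.0932e-06) ≈ -105.86 dB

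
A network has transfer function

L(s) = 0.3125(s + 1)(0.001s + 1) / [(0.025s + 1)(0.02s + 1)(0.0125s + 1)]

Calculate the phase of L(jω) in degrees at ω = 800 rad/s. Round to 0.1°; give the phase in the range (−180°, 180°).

-129.3°

At ω = 800 rad/s:
zero (1 + j800·1) = 1 + j800 → |·| ≈ 800, ∠ ≈ 89.93°
zero (1 + j800·0.001) = 1 + j0.8 → |·| ≈ 1.2806, ∠ ≈ 38.66°
pole (1 + j800·0.025) = 1 + j20 → |·| ≈ 20.025, ∠ ≈ 87.14°
pole (1 + j800·0.02) = 1 + j16 → |·| ≈ 16.031, ∠ ≈ 86.42°
pole (1 + j800·0.0125) = 1 + j10 → |·| ≈ 10.05, ∠ ≈ 84.29°
∠L = (89.93° + 38.66°) − (87.14° + 86.42° + 84.29°) = -129.26°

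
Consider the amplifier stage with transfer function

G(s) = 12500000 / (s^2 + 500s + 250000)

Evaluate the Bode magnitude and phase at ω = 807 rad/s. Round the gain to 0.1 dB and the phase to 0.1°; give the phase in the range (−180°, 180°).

26.8 dB, -134.8°

At s = jω = j807:
quadratic: (j807)² + 500·j807 + 250000 = -401249 + j403500 → |·| ≈ 5.6905e+05, ∠ ≈ 134.84°
|G| = 12500000 / 5.6905e+05 ≈ 21.966
Gain = 20 log₁₀(21.966) ≈ 26.84 dB
∠G = 0.00° − 134.84° = -134.84°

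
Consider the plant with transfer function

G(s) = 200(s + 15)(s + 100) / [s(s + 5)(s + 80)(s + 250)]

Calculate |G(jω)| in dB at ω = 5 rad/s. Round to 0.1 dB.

At s = jω = j5:
zero (s+15): 15 + j5 → |·| = √(15²+5²) = √250 ≈ 15.811, ∠ = arctan(5/15) ≈ 18.43°
zero (s+100): 100 + j5 → |·| = √(100²+5²) = √10025 ≈ 100.12, ∠ = arctan(5/100) ≈ 2.86°
pole (s+5): 5 + j5 → |·| = √(5²+5²) = √50 ≈ 7.0711, ∠ = arctan(5/5) ≈ 45.00°
pole (s+80): 80 + j5 → |·| = √(80²+5²) = √6425 ≈ 80.156, ∠ = arctan(5/80) ≈ 3.58°
pole (s+250): 250 + j5 → |·| = √(250²+5²) = √62525 ≈ 250.05, ∠ = arctan(5/250) ≈ 1.15°
pole at origin: |s| = 5, ∠ = 90.00° (in denominator)
|G| = 200 · 1583 / 7.0863e+05 ≈ 0.44678
Gain = 20 log₁₀(0.44678) ≈ -7.00 dB

-7.0 dB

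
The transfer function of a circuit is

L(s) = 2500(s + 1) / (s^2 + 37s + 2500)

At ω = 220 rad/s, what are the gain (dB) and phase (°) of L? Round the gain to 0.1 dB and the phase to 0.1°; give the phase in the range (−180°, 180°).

At s = jω = j220:
zero (s+1): 1 + j220 → |·| = √(1²+220²) = √48401 ≈ 220, ∠ = arctan(220/1) ≈ 89.74°
quadratic: (j220)² + 37·j220 + 2500 = -45900 + j8140 → |·| ≈ 46616, ∠ ≈ 169.94°
|L| = 2500 · 220 / 46616 ≈ 11.799
Gain = 20 log₁₀(11.799) ≈ 21.44 dB
∠L = 89.74° − 169.94° = -80.20°

21.4 dB, -80.2°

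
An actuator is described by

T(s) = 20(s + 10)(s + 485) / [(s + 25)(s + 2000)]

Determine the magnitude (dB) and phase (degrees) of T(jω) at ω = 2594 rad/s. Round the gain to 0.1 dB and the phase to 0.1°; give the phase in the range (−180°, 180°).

At s = jω = j2594:
zero (s+10): 10 + j2594 → |·| = √(10²+2594²) = √6728936 ≈ 2594, ∠ = arctan(2594/10) ≈ 89.78°
zero (s+485): 485 + j2594 → |·| = √(485²+2594²) = √6964061 ≈ 2639, ∠ = arctan(2594/485) ≈ 79.41°
pole (s+25): 25 + j2594 → |·| = √(25²+2594²) = √6729461 ≈ 2594.1, ∠ = arctan(2594/25) ≈ 89.45°
pole (s+2000): 2000 + j2594 → |·| = √(2000²+2594²) = √10728836 ≈ 3275.5, ∠ = arctan(2594/2000) ≈ 52.37°
|T| = 20 · 6.8456e+06 / 8.497e+06 ≈ 16.113
Gain = 20 log₁₀(16.113) ≈ 24.14 dB
∠T = 169.19° − 141.82° = 27.37°

24.1 dB, 27.4°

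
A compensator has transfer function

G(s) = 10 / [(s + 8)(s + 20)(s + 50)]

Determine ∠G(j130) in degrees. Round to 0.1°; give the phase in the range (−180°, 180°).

123.3°

At s = jω = j130:
pole (s+8): 8 + j130 → |·| = √(8²+130²) = √16964 ≈ 130.25, ∠ = arctan(130/8) ≈ 86.48°
pole (s+20): 20 + j130 → |·| = √(20²+130²) = √17300 ≈ 131.53, ∠ = arctan(130/20) ≈ 81.25°
pole (s+50): 50 + j130 → |·| = √(50²+130²) = √19400 ≈ 139.28, ∠ = arctan(130/50) ≈ 68.96°
∠G = 0.00° − 236.69° = -236.69° ≡ 123.31° (principal value)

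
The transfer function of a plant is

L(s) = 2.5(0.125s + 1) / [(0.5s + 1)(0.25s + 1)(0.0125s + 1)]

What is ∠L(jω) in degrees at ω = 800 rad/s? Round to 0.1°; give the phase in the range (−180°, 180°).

-174.4°

At ω = 800 rad/s:
zero (1 + j800·0.125) = 1 + j100 → |·| ≈ 100, ∠ ≈ 89.43°
pole (1 + j800·0.5) = 1 + j400 → |·| ≈ 400, ∠ ≈ 89.86°
pole (1 + j800·0.25) = 1 + j200 → |·| ≈ 200, ∠ ≈ 89.71°
pole (1 + j800·0.0125) = 1 + j10 → |·| ≈ 10.05, ∠ ≈ 84.29°
∠L = (89.43°) − (89.86° + 89.71° + 84.29°) = -174.43°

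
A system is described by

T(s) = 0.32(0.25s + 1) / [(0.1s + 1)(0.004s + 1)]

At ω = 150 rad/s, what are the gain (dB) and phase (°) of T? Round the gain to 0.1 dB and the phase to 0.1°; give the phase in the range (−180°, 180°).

At ω = 150 rad/s:
zero (1 + j150·0.25) = 1 + j37.5 → |·| ≈ 37.513, ∠ ≈ 88.47°
pole (1 + j150·0.1) = 1 + j15 → |·| ≈ 15.033, ∠ ≈ 86.19°
pole (1 + j150·0.004) = 1 + j0.6 → |·| ≈ 1.1662, ∠ ≈ 30.96°
|T| = 0.32 · 37.513 / (15.033 · 1.1662) ≈ 0.68472
Gain = 20 log₁₀(0.68472) ≈ -3.29 dB
∠T = (88.47°) − (86.19° + 30.96°) = -28.68°

-3.3 dB, -28.7°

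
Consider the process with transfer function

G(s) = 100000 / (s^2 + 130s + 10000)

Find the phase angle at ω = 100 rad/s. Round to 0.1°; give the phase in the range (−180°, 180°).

At s = jω = j100:
quadratic: (j100)² + 130·j100 + 10000 = 0 + j13000 → |·| ≈ 13000, ∠ ≈ 90.00°
∠G = 0.00° − 90.00° = -90.00°

-90.0°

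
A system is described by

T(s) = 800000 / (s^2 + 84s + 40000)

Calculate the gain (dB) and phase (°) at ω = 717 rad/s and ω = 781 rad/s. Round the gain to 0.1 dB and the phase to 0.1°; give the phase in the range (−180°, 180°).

ω = 717: 4.5 dB, -172.8°; ω = 781: 2.9 dB, -173.4°

At s = jω = j717:
quadratic: (j717)² + 84·j717 + 40000 = -474089 + j60228 → |·| ≈ 4.779e+05, ∠ ≈ 172.76°
|T| = 800000 / 4.779e+05 ≈ 1.674
Gain = 20 log₁₀(1.674) ≈ 4.48 dB
∠T = 0.00° − 172.76° = -172.76°

At s = jω = j781:
quadratic: (j781)² + 84·j781 + 40000 = -569961 + j65604 → |·| ≈ 5.7372e+05, ∠ ≈ 173.43°
|T| = 800000 / 5.7372e+05 ≈ 1.3944
Gain = 20 log₁₀(1.3944) ≈ 2.89 dB
∠T = 0.00° − 173.43° = -173.43°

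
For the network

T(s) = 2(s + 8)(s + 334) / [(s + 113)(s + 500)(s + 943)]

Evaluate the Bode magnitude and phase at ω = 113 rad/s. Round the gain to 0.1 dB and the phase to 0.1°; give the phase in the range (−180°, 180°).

-59.8 dB, 40.1°

At s = jω = j113:
zero (s+8): 8 + j113 → |·| = √(8²+113²) = √12833 ≈ 113.28, ∠ = arctan(113/8) ≈ 85.95°
zero (s+334): 334 + j113 → |·| = √(334²+113²) = √124325 ≈ 352.6, ∠ = arctan(113/334) ≈ 18.69°
pole (s+113): 113 + j113 → |·| = √(113²+113²) = √25538 ≈ 159.81, ∠ = arctan(113/113) ≈ 45.00°
pole (s+500): 500 + j113 → |·| = √(500²+113²) = √262769 ≈ 512.61, ∠ = arctan(113/500) ≈ 12.73°
pole (s+943): 943 + j113 → |·| = √(943²+113²) = √902018 ≈ 949.75, ∠ = arctan(113/943) ≈ 6.83°
|T| = 2 · 39943 / 7.7804e+07 ≈ 0.0010268
Gain = 20 log₁₀(0.0010268) ≈ -59.77 dB
∠T = 104.64° − 64.56° = 40.08°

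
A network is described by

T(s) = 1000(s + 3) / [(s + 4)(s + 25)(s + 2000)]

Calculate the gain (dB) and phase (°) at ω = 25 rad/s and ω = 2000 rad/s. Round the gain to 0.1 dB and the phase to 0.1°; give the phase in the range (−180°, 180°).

ω = 25: -37.0 dB, -43.5°; ω = 2000: -75.1 dB, -134.3°

At s = jω = j25:
zero (s+3): 3 + j25 → |·| = √(3²+25²) = √634 ≈ 25.179, ∠ = arctan(25/3) ≈ 83.16°
pole (s+4): 4 + j25 → |·| = √(4²+25²) = √641 ≈ 25.318, ∠ = arctan(25/4) ≈ 80.91°
pole (s+25): 25 + j25 → |·| = √(25²+25²) = √1250 ≈ 35.355, ∠ = arctan(25/25) ≈ 45.00°
pole (s+2000): 2000 + j25 → |·| = √(2000²+25²) = √4000625 ≈ 2000.2, ∠ = arctan(25/2000) ≈ 0.72°
|T| = 1000 · 25.179 / 1.7904e+06 ≈ 0.014063
Gain = 20 log₁₀(0.014063) ≈ -37.04 dB
∠T = 83.16° − 126.63° = -43.47°

At s = jω = j2000:
zero (s+3): 3 + j2000 → |·| = √(3²+2000²) = √4000009 ≈ 2000, ∠ = arctan(2000/3) ≈ 89.91°
pole (s+4): 4 + j2000 → |·| = √(4²+2000²) = √4000016 ≈ 2000, ∠ = arctan(2000/4) ≈ 89.89°
pole (s+25): 25 + j2000 → |·| = √(25²+2000²) = √4000625 ≈ 2000.2, ∠ = arctan(2000/25) ≈ 89.28°
pole (s+2000): 2000 + j2000 → |·| = √(2000²+2000²) = √8000000 ≈ 2828.4, ∠ = arctan(2000/2000) ≈ 45.00°
|T| = 1000 · 2000 / 1.1315e+10 ≈ 0.00017676
Gain = 20 log₁₀(0.00017676) ≈ -75.05 dB
∠T = 89.91° − 224.17° = -134.26°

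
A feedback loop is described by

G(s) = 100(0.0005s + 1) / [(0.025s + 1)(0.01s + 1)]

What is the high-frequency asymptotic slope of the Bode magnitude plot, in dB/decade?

-20 dB/decade

Each pole contributes −20 dB/decade at high frequency; each zero contributes +20 dB/decade.
Net: 1 zero(s) − 2 pole(s) → -20 dB/decade.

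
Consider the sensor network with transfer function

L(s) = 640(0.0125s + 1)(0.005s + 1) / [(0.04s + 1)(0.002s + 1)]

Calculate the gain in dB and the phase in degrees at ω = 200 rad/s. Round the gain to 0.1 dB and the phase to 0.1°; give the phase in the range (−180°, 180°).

49.0 dB, 8.5°

At ω = 200 rad/s:
zero (1 + j200·0.0125) = 1 + j2.5 → |·| ≈ 2.6926, ∠ ≈ 68.20°
zero (1 + j200·0.005) = 1 + j1 → |·| ≈ 1.4142, ∠ ≈ 45.00°
pole (1 + j200·0.04) = 1 + j8 → |·| ≈ 8.0623, ∠ ≈ 82.87°
pole (1 + j200·0.002) = 1 + j0.4 → |·| ≈ 1.077, ∠ ≈ 21.80°
|L| = 640 · 2.6926 · 1.4142 / (8.0623 · 1.077) ≈ 280.66
Gain = 20 log₁₀(280.66) ≈ 48.96 dB
∠L = (68.20° + 45.00°) − (82.87° + 21.80°) = 8.53°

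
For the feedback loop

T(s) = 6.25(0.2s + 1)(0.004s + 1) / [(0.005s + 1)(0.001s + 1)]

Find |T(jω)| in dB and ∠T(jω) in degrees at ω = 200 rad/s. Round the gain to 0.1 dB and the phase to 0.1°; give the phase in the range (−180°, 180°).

46.9 dB, 70.9°

At ω = 200 rad/s:
zero (1 + j200·0.2) = 1 + j40 → |·| ≈ 40.012, ∠ ≈ 88.57°
zero (1 + j200·0.004) = 1 + j0.8 → |·| ≈ 1.2806, ∠ ≈ 38.66°
pole (1 + j200·0.005) = 1 + j1 → |·| ≈ 1.4142, ∠ ≈ 45.00°
pole (1 + j200·0.001) = 1 + j0.2 → |·| ≈ 1.0198, ∠ ≈ 11.31°
|T| = 6.25 · 40.012 · 1.2806 / (1.4142 · 1.0198) ≈ 222.05
Gain = 20 log₁₀(222.05) ≈ 46.93 dB
∠T = (88.57° + 38.66°) − (45.00° + 11.31°) = 70.92°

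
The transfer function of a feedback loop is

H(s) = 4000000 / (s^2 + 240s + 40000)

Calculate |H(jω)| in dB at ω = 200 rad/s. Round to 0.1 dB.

38.4 dB

At s = jω = j200:
quadratic: (j200)² + 240·j200 + 40000 = 0 + j48000 → |·| ≈ 48000, ∠ ≈ 90.00°
|H| = 4000000 / 48000 ≈ 83.333
Gain = 20 log₁₀(83.333) ≈ 38.42 dB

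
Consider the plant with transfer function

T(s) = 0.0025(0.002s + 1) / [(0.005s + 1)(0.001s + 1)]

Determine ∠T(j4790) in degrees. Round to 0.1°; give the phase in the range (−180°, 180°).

At ω = 4790 rad/s:
zero (1 + j4790·0.002) = 1 + j9.58 → |·| ≈ 9.6321, ∠ ≈ 84.04°
pole (1 + j4790·0.005) = 1 + j23.95 → |·| ≈ 23.971, ∠ ≈ 87.61°
pole (1 + j4790·0.001) = 1 + j4.79 → |·| ≈ 4.8933, ∠ ≈ 78.21°
∠T = (84.04°) − (87.61° + 78.21°) = -81.78°

-81.8°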